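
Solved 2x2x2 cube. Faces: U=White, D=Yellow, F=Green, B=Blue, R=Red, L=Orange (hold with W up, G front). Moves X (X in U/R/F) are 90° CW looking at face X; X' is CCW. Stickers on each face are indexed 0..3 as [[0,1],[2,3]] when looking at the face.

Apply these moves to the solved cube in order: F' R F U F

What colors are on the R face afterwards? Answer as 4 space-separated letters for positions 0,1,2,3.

Answer: W B G R

Derivation:
After move 1 (F'): F=GGGG U=WWRR R=YRYR D=OOYY L=OWOW
After move 2 (R): R=YYRR U=WGRG F=GOGY D=OBYB B=RBWB
After move 3 (F): F=GGYO U=WGWW R=RYGR D=RYYB L=OOOB
After move 4 (U): U=WWWG F=RYYO R=RBGR B=OOWB L=GGOB
After move 5 (F): F=YROY U=WWBG R=WBGR D=GRYB L=GROY
Query: R face = WBGR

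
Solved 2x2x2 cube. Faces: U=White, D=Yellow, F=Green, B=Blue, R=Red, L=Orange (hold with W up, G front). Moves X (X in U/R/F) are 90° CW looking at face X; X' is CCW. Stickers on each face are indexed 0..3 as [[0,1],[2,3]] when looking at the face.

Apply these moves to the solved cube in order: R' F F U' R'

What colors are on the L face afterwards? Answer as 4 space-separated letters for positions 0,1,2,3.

After move 1 (R'): R=RRRR U=WBWB F=GWGW D=YGYG B=YBYB
After move 2 (F): F=GGWW U=WBOO R=WRBR D=RRYG L=OYOG
After move 3 (F): F=WGWG U=WBGY R=OROR D=BWYG L=OROR
After move 4 (U'): U=BYWG F=ORWG R=WGOR B=ORYB L=YBOR
After move 5 (R'): R=GRWO U=BYWO F=OYWG D=BRYG B=GRWB
Query: L face = YBOR

Answer: Y B O R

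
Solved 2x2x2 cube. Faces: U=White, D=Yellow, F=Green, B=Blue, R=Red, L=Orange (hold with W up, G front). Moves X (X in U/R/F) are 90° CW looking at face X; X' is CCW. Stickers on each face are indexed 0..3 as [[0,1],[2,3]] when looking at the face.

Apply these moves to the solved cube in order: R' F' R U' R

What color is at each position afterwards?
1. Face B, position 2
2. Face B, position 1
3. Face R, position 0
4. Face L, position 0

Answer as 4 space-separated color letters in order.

Answer: G G R R

Derivation:
After move 1 (R'): R=RRRR U=WBWB F=GWGW D=YGYG B=YBYB
After move 2 (F'): F=WWGG U=WBRR R=GRYR D=OOYG L=OBOW
After move 3 (R): R=YGRR U=WWRG F=WOGG D=OYYY B=RBBB
After move 4 (U'): U=WGWR F=OBGG R=WORR B=YGBB L=RBOW
After move 5 (R): R=RWRO U=WBWG F=OYGY D=OBYY B=RGGB
Query 1: B[2] = G
Query 2: B[1] = G
Query 3: R[0] = R
Query 4: L[0] = R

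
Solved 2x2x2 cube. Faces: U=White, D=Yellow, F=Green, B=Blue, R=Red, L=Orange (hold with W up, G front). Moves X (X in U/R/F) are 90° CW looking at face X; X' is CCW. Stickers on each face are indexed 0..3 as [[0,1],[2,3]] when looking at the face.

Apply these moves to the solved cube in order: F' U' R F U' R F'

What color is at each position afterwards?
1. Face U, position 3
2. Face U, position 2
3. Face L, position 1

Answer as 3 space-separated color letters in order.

Answer: G G O

Derivation:
After move 1 (F'): F=GGGG U=WWRR R=YRYR D=OOYY L=OWOW
After move 2 (U'): U=WRWR F=OWGG R=GGYR B=YRBB L=BBOW
After move 3 (R): R=YGRG U=WWWG F=OOGY D=OBYY B=RRRB
After move 4 (F): F=GOYO U=WWWB R=WGGG D=RYYY L=BOOB
After move 5 (U'): U=WBWW F=BOYO R=GOGG B=WGRB L=RROB
After move 6 (R): R=GGGO U=WOWO F=BYYY D=RRYW B=WGBB
After move 7 (F'): F=YYBY U=WOGG R=RGRO D=RBYW L=ROOW
Query 1: U[3] = G
Query 2: U[2] = G
Query 3: L[1] = O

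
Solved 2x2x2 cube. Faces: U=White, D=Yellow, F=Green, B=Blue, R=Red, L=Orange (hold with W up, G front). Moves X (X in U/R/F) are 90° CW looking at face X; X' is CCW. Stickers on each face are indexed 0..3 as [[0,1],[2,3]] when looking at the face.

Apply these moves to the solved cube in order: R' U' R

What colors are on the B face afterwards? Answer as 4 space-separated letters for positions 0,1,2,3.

Answer: W R B B

Derivation:
After move 1 (R'): R=RRRR U=WBWB F=GWGW D=YGYG B=YBYB
After move 2 (U'): U=BBWW F=OOGW R=GWRR B=RRYB L=YBOO
After move 3 (R): R=RGRW U=BOWW F=OGGG D=YYYR B=WRBB
Query: B face = WRBB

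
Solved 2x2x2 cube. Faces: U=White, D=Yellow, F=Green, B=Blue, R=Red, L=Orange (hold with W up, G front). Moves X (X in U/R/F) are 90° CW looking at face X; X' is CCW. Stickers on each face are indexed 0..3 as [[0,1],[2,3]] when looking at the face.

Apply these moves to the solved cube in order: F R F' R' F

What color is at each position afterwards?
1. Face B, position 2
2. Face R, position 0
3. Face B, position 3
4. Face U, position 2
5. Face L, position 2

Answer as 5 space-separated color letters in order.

Answer: Y W B O O

Derivation:
After move 1 (F): F=GGGG U=WWOO R=WRWR D=RRYY L=OYOY
After move 2 (R): R=WWRR U=WGOG F=GRGY D=RBYB B=OBWB
After move 3 (F'): F=RYGG U=WGWR R=BWRR D=YYYB L=OGOO
After move 4 (R'): R=WRBR U=WWWO F=RGGR D=YYYG B=BBYB
After move 5 (F): F=GRRG U=WWOG R=WROR D=BWYG L=OYOY
Query 1: B[2] = Y
Query 2: R[0] = W
Query 3: B[3] = B
Query 4: U[2] = O
Query 5: L[2] = O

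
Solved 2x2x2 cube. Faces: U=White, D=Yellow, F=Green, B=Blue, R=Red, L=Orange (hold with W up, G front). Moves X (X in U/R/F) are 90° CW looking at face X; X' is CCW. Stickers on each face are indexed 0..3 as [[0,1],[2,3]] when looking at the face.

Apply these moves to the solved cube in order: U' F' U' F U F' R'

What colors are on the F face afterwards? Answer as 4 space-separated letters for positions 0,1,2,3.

Answer: G W W G

Derivation:
After move 1 (U'): U=WWWW F=OOGG R=GGRR B=RRBB L=BBOO
After move 2 (F'): F=OGOG U=WWGR R=YGYR D=BOYY L=BWOW
After move 3 (U'): U=WRWG F=BWOG R=OGYR B=YGBB L=RROW
After move 4 (F): F=OBGW U=WRWR R=WGGR D=YOYY L=RBOO
After move 5 (U): U=WWRR F=WGGW R=YGGR B=RBBB L=OBOO
After move 6 (F'): F=GWWG U=WWYG R=OGYR D=BOYY L=OROR
After move 7 (R'): R=GROY U=WBYR F=GWWG D=BWYG B=YBOB
Query: F face = GWWG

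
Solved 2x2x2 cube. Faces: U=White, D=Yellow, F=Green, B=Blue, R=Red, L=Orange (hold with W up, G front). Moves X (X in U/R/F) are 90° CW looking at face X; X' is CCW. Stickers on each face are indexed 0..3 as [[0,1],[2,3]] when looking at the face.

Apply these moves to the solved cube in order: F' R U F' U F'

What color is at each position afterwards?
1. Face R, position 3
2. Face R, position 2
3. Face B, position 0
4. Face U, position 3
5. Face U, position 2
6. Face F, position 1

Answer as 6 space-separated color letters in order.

Answer: R O G O O G

Derivation:
After move 1 (F'): F=GGGG U=WWRR R=YRYR D=OOYY L=OWOW
After move 2 (R): R=YYRR U=WGRG F=GOGY D=OBYB B=RBWB
After move 3 (U): U=RWGG F=YYGY R=RBRR B=OWWB L=GOOW
After move 4 (F'): F=YYYG U=RWRR R=BBOR D=OWYB L=GGOG
After move 5 (U): U=RRRW F=BBYG R=OWOR B=GGWB L=YYOG
After move 6 (F'): F=BGBY U=RROO R=WWOR D=YGYB L=YWOR
Query 1: R[3] = R
Query 2: R[2] = O
Query 3: B[0] = G
Query 4: U[3] = O
Query 5: U[2] = O
Query 6: F[1] = G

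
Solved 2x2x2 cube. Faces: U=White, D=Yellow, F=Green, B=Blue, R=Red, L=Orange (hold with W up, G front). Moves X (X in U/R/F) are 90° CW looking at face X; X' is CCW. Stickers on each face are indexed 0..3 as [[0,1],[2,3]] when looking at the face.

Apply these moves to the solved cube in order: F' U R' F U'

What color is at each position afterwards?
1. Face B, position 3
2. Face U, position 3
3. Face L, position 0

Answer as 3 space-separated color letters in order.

Answer: B W Y

Derivation:
After move 1 (F'): F=GGGG U=WWRR R=YRYR D=OOYY L=OWOW
After move 2 (U): U=RWRW F=YRGG R=BBYR B=OWBB L=GGOW
After move 3 (R'): R=BRBY U=RBRO F=YWGW D=ORYG B=YWOB
After move 4 (F): F=GYWW U=RBWG R=RROY D=BBYG L=GOOR
After move 5 (U'): U=BGRW F=GOWW R=GYOY B=RROB L=YWOR
Query 1: B[3] = B
Query 2: U[3] = W
Query 3: L[0] = Y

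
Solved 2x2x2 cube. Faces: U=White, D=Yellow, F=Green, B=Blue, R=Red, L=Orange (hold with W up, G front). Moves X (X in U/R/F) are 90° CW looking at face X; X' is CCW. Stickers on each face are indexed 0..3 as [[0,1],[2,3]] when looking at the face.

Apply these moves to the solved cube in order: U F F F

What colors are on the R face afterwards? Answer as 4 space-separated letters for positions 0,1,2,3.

After move 1 (U): U=WWWW F=RRGG R=BBRR B=OOBB L=GGOO
After move 2 (F): F=GRGR U=WWOG R=WBWR D=RBYY L=GYOY
After move 3 (F): F=GGRR U=WWYY R=OBGR D=WWYY L=GROB
After move 4 (F): F=RGRG U=WWBR R=YBYR D=GOYY L=GWOW
Query: R face = YBYR

Answer: Y B Y R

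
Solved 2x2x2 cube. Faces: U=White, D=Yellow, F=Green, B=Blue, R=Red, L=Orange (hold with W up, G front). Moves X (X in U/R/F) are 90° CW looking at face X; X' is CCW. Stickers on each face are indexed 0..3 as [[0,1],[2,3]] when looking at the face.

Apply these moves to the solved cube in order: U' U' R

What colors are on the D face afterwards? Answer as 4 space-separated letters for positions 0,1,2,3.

After move 1 (U'): U=WWWW F=OOGG R=GGRR B=RRBB L=BBOO
After move 2 (U'): U=WWWW F=BBGG R=OORR B=GGBB L=RROO
After move 3 (R): R=RORO U=WBWG F=BYGY D=YBYG B=WGWB
Query: D face = YBYG

Answer: Y B Y G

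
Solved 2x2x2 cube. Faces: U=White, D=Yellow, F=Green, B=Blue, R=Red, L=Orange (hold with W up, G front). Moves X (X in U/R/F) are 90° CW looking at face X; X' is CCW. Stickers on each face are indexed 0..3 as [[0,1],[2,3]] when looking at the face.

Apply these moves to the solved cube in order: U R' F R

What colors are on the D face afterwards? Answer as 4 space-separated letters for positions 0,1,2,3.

After move 1 (U): U=WWWW F=RRGG R=BBRR B=OOBB L=GGOO
After move 2 (R'): R=BRBR U=WBWO F=RWGW D=YRYG B=YOYB
After move 3 (F): F=GRWW U=WBOG R=WROR D=BBYG L=GYOR
After move 4 (R): R=OWRR U=WROW F=GBWG D=BYYY B=GOBB
Query: D face = BYYY

Answer: B Y Y Y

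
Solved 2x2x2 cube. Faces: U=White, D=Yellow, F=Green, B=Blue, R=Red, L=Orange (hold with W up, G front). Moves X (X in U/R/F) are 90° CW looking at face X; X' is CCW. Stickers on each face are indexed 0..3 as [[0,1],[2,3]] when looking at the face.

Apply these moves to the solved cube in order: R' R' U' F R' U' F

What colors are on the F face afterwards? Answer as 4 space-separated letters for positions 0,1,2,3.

Answer: B G B Y

Derivation:
After move 1 (R'): R=RRRR U=WBWB F=GWGW D=YGYG B=YBYB
After move 2 (R'): R=RRRR U=WYWY F=GBGB D=YWYW B=GBGB
After move 3 (U'): U=YYWW F=OOGB R=GBRR B=RRGB L=GBOO
After move 4 (F): F=GOBO U=YYOB R=WBWR D=RGYW L=GYOW
After move 5 (R'): R=BRWW U=YGOR F=GYBB D=ROYO B=WRGB
After move 6 (U'): U=GRYO F=GYBB R=GYWW B=BRGB L=WROW
After move 7 (F): F=BGBY U=GRWR R=YYOW D=WGYO L=WROO
Query: F face = BGBY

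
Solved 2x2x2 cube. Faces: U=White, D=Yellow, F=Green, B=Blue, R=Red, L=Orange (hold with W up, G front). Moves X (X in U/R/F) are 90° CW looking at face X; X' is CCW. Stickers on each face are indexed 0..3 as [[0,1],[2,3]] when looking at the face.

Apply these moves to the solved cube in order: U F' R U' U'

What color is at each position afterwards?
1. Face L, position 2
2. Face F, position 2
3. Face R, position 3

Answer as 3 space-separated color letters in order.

After move 1 (U): U=WWWW F=RRGG R=BBRR B=OOBB L=GGOO
After move 2 (F'): F=RGRG U=WWBR R=YBYR D=GOYY L=GWOW
After move 3 (R): R=YYRB U=WGBG F=RORY D=GBYO B=ROWB
After move 4 (U'): U=GGWB F=GWRY R=RORB B=YYWB L=ROOW
After move 5 (U'): U=GBGW F=RORY R=GWRB B=ROWB L=YYOW
Query 1: L[2] = O
Query 2: F[2] = R
Query 3: R[3] = B

Answer: O R B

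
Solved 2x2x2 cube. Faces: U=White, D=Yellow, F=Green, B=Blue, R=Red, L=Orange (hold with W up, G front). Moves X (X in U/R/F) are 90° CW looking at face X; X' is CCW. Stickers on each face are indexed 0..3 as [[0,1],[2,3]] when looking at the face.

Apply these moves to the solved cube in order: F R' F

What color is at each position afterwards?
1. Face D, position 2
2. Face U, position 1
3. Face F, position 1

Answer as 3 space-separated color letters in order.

After move 1 (F): F=GGGG U=WWOO R=WRWR D=RRYY L=OYOY
After move 2 (R'): R=RRWW U=WBOB F=GWGO D=RGYG B=YBRB
After move 3 (F): F=GGOW U=WBYY R=ORBW D=WRYG L=OROG
Query 1: D[2] = Y
Query 2: U[1] = B
Query 3: F[1] = G

Answer: Y B G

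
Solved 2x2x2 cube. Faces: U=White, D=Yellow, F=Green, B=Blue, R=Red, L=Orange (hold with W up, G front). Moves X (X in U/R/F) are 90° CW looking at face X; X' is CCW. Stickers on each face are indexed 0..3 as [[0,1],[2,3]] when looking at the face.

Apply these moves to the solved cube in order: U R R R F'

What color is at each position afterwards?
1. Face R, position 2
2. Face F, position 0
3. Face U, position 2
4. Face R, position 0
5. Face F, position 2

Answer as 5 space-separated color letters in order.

Answer: Y W B R R

Derivation:
After move 1 (U): U=WWWW F=RRGG R=BBRR B=OOBB L=GGOO
After move 2 (R): R=RBRB U=WRWG F=RYGY D=YBYO B=WOWB
After move 3 (R): R=RRBB U=WYWY F=RBGO D=YWYW B=GORB
After move 4 (R): R=BRBR U=WBWO F=RWGW D=YRYG B=YOYB
After move 5 (F'): F=WWRG U=WBBB R=RRYR D=GOYG L=GOOW
Query 1: R[2] = Y
Query 2: F[0] = W
Query 3: U[2] = B
Query 4: R[0] = R
Query 5: F[2] = R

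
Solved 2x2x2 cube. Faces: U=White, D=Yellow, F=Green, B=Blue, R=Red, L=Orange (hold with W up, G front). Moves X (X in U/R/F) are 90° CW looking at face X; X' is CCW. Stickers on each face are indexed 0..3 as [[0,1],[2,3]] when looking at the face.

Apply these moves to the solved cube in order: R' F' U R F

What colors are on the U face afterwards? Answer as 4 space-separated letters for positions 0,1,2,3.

After move 1 (R'): R=RRRR U=WBWB F=GWGW D=YGYG B=YBYB
After move 2 (F'): F=WWGG U=WBRR R=GRYR D=OOYG L=OBOW
After move 3 (U): U=RWRB F=GRGG R=YBYR B=OBYB L=WWOW
After move 4 (R): R=YYRB U=RRRG F=GOGG D=OYYO B=BBWB
After move 5 (F): F=GGGO U=RRWW R=RYGB D=RYYO L=WOOY
Query: U face = RRWW

Answer: R R W W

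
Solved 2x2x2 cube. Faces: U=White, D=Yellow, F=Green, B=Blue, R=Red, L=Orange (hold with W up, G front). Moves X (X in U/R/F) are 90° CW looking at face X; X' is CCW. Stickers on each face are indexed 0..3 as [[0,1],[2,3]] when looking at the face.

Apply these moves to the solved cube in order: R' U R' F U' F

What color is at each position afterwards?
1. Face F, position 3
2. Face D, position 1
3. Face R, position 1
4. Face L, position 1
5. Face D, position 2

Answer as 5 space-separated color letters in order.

After move 1 (R'): R=RRRR U=WBWB F=GWGW D=YGYG B=YBYB
After move 2 (U): U=WWBB F=RRGW R=YBRR B=OOYB L=GWOO
After move 3 (R'): R=BRYR U=WYBO F=RWGB D=YRYW B=GOGB
After move 4 (F): F=GRBW U=WYOW R=BROR D=YBYW L=GYOR
After move 5 (U'): U=YWWO F=GYBW R=GROR B=BRGB L=GOOR
After move 6 (F): F=BGWY U=YWRO R=WROR D=OGYW L=GYOB
Query 1: F[3] = Y
Query 2: D[1] = G
Query 3: R[1] = R
Query 4: L[1] = Y
Query 5: D[2] = Y

Answer: Y G R Y Y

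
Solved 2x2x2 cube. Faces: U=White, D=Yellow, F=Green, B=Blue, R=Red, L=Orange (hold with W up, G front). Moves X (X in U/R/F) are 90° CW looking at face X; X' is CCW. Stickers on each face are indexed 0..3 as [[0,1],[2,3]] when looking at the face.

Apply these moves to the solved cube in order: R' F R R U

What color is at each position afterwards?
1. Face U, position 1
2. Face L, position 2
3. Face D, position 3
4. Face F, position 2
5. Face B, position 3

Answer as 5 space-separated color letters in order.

Answer: W O O W B

Derivation:
After move 1 (R'): R=RRRR U=WBWB F=GWGW D=YGYG B=YBYB
After move 2 (F): F=GGWW U=WBOO R=WRBR D=RRYG L=OYOG
After move 3 (R): R=BWRR U=WGOW F=GRWG D=RYYY B=OBBB
After move 4 (R): R=RBRW U=WROG F=GYWY D=RBYO B=WBGB
After move 5 (U): U=OWGR F=RBWY R=WBRW B=OYGB L=GYOG
Query 1: U[1] = W
Query 2: L[2] = O
Query 3: D[3] = O
Query 4: F[2] = W
Query 5: B[3] = B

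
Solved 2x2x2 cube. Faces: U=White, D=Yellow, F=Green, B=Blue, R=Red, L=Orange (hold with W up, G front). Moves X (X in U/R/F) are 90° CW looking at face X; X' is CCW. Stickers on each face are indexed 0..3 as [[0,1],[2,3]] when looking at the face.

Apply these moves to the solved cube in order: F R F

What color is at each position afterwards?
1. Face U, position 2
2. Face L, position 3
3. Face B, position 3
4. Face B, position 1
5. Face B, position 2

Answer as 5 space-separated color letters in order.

After move 1 (F): F=GGGG U=WWOO R=WRWR D=RRYY L=OYOY
After move 2 (R): R=WWRR U=WGOG F=GRGY D=RBYB B=OBWB
After move 3 (F): F=GGYR U=WGYY R=OWGR D=RWYB L=OROB
Query 1: U[2] = Y
Query 2: L[3] = B
Query 3: B[3] = B
Query 4: B[1] = B
Query 5: B[2] = W

Answer: Y B B B W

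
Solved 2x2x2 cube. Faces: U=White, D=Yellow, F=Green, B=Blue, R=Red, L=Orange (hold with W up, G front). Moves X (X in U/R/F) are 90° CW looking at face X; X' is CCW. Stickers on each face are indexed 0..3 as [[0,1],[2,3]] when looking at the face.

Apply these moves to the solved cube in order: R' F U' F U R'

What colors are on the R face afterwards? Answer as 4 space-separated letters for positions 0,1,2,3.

After move 1 (R'): R=RRRR U=WBWB F=GWGW D=YGYG B=YBYB
After move 2 (F): F=GGWW U=WBOO R=WRBR D=RRYG L=OYOG
After move 3 (U'): U=BOWO F=OYWW R=GGBR B=WRYB L=YBOG
After move 4 (F): F=WOWY U=BOGB R=WGOR D=BGYG L=YROR
After move 5 (U): U=GBBO F=WGWY R=WROR B=YRYB L=WOOR
After move 6 (R'): R=RRWO U=GYBY F=WBWO D=BGYY B=GRGB
Query: R face = RRWO

Answer: R R W O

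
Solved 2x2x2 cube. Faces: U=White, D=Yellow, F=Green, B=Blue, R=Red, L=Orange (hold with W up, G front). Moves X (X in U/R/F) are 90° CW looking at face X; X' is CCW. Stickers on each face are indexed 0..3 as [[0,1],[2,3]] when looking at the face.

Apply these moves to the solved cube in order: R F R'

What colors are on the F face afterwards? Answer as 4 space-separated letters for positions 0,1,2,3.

Answer: G G Y O

Derivation:
After move 1 (R): R=RRRR U=WGWG F=GYGY D=YBYB B=WBWB
After move 2 (F): F=GGYY U=WGOO R=WRGR D=RRYB L=OYOB
After move 3 (R'): R=RRWG U=WWOW F=GGYO D=RGYY B=BBRB
Query: F face = GGYO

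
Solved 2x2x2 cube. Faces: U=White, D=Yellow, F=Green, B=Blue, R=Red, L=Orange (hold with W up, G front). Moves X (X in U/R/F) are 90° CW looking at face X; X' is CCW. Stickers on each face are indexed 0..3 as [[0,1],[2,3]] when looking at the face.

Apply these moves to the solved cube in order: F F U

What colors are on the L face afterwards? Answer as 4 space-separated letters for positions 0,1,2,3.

Answer: G G O R

Derivation:
After move 1 (F): F=GGGG U=WWOO R=WRWR D=RRYY L=OYOY
After move 2 (F): F=GGGG U=WWYY R=OROR D=WWYY L=OROR
After move 3 (U): U=YWYW F=ORGG R=BBOR B=ORBB L=GGOR
Query: L face = GGOR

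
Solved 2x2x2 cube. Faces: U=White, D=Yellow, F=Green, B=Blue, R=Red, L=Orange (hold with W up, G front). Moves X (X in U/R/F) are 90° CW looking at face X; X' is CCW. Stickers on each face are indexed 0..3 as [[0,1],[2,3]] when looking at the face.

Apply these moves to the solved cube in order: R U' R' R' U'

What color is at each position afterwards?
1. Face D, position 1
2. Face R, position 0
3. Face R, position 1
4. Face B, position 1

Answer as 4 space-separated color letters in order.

After move 1 (R): R=RRRR U=WGWG F=GYGY D=YBYB B=WBWB
After move 2 (U'): U=GGWW F=OOGY R=GYRR B=RRWB L=WBOO
After move 3 (R'): R=YRGR U=GWWR F=OGGW D=YOYY B=BRBB
After move 4 (R'): R=RRYG U=GBWB F=OWGR D=YGYW B=YROB
After move 5 (U'): U=BBGW F=WBGR R=OWYG B=RROB L=YROO
Query 1: D[1] = G
Query 2: R[0] = O
Query 3: R[1] = W
Query 4: B[1] = R

Answer: G O W R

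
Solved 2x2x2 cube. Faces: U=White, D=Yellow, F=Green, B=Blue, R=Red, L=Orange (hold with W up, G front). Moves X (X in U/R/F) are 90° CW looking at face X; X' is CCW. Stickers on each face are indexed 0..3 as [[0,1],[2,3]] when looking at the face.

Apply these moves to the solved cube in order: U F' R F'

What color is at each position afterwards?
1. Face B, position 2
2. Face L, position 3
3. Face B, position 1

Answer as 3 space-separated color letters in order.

After move 1 (U): U=WWWW F=RRGG R=BBRR B=OOBB L=GGOO
After move 2 (F'): F=RGRG U=WWBR R=YBYR D=GOYY L=GWOW
After move 3 (R): R=YYRB U=WGBG F=RORY D=GBYO B=ROWB
After move 4 (F'): F=OYRR U=WGYR R=BYGB D=WWYO L=GGOB
Query 1: B[2] = W
Query 2: L[3] = B
Query 3: B[1] = O

Answer: W B O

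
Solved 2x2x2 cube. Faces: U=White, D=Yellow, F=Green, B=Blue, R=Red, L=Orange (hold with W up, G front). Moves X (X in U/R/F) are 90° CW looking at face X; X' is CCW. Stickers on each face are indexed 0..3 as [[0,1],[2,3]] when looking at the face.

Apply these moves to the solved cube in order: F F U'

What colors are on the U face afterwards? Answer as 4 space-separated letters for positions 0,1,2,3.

Answer: W Y W Y

Derivation:
After move 1 (F): F=GGGG U=WWOO R=WRWR D=RRYY L=OYOY
After move 2 (F): F=GGGG U=WWYY R=OROR D=WWYY L=OROR
After move 3 (U'): U=WYWY F=ORGG R=GGOR B=ORBB L=BBOR
Query: U face = WYWY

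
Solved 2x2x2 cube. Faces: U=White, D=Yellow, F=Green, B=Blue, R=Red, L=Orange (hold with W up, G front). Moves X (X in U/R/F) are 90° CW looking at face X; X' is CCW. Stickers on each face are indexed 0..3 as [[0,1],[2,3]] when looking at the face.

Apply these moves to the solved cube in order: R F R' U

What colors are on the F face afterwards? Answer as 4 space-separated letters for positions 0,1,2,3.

Answer: R R Y O

Derivation:
After move 1 (R): R=RRRR U=WGWG F=GYGY D=YBYB B=WBWB
After move 2 (F): F=GGYY U=WGOO R=WRGR D=RRYB L=OYOB
After move 3 (R'): R=RRWG U=WWOW F=GGYO D=RGYY B=BBRB
After move 4 (U): U=OWWW F=RRYO R=BBWG B=OYRB L=GGOB
Query: F face = RRYO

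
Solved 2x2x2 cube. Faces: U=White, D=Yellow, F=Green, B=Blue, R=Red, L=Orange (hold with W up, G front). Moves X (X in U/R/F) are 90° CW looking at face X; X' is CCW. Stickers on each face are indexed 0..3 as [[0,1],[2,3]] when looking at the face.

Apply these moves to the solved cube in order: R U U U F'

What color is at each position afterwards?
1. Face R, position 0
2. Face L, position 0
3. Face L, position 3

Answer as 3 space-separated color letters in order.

After move 1 (R): R=RRRR U=WGWG F=GYGY D=YBYB B=WBWB
After move 2 (U): U=WWGG F=RRGY R=WBRR B=OOWB L=GYOO
After move 3 (U): U=GWGW F=WBGY R=OORR B=GYWB L=RROO
After move 4 (U): U=GGWW F=OOGY R=GYRR B=RRWB L=WBOO
After move 5 (F'): F=OYOG U=GGGR R=BYYR D=BOYB L=WWOW
Query 1: R[0] = B
Query 2: L[0] = W
Query 3: L[3] = W

Answer: B W W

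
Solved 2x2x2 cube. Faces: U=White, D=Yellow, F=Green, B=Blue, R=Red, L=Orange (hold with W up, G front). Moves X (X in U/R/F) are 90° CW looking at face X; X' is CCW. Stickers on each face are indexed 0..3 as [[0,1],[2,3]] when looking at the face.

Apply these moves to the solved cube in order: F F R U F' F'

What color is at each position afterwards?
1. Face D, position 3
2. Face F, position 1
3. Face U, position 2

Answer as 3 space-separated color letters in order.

After move 1 (F): F=GGGG U=WWOO R=WRWR D=RRYY L=OYOY
After move 2 (F): F=GGGG U=WWYY R=OROR D=WWYY L=OROR
After move 3 (R): R=OORR U=WGYG F=GWGY D=WBYB B=YBWB
After move 4 (U): U=YWGG F=OOGY R=YBRR B=ORWB L=GWOR
After move 5 (F'): F=OYOG U=YWYR R=BBWR D=WRYB L=GGOG
After move 6 (F'): F=YGOO U=YWBW R=RBWR D=GGYB L=GROY
Query 1: D[3] = B
Query 2: F[1] = G
Query 3: U[2] = B

Answer: B G B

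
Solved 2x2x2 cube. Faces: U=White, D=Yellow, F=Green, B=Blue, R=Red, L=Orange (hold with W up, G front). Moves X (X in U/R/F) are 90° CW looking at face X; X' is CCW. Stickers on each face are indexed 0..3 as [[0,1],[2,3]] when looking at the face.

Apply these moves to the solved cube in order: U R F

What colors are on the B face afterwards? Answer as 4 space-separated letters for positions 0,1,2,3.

After move 1 (U): U=WWWW F=RRGG R=BBRR B=OOBB L=GGOO
After move 2 (R): R=RBRB U=WRWG F=RYGY D=YBYO B=WOWB
After move 3 (F): F=GRYY U=WROG R=WBGB D=RRYO L=GYOB
Query: B face = WOWB

Answer: W O W B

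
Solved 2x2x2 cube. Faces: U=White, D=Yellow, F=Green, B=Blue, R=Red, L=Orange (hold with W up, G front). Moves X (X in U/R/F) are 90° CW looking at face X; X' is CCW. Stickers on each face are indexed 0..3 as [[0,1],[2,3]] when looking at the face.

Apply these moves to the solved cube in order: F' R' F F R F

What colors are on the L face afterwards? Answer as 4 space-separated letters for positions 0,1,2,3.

After move 1 (F'): F=GGGG U=WWRR R=YRYR D=OOYY L=OWOW
After move 2 (R'): R=RRYY U=WBRB F=GWGR D=OGYG B=YBOB
After move 3 (F): F=GGRW U=WBWW R=RRBY D=YRYG L=OOOG
After move 4 (F): F=RGWG U=WBGO R=WRWY D=BRYG L=OYOR
After move 5 (R): R=WWYR U=WGGG F=RRWG D=BOYY B=OBBB
After move 6 (F): F=WRGR U=WGRY R=GWGR D=YWYY L=OBOO
Query: L face = OBOO

Answer: O B O O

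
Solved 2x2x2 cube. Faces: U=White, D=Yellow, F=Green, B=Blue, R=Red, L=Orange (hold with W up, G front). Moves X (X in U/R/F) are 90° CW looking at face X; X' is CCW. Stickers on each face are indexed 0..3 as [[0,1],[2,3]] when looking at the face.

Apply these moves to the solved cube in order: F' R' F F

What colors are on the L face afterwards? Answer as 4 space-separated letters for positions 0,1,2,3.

After move 1 (F'): F=GGGG U=WWRR R=YRYR D=OOYY L=OWOW
After move 2 (R'): R=RRYY U=WBRB F=GWGR D=OGYG B=YBOB
After move 3 (F): F=GGRW U=WBWW R=RRBY D=YRYG L=OOOG
After move 4 (F): F=RGWG U=WBGO R=WRWY D=BRYG L=OYOR
Query: L face = OYOR

Answer: O Y O R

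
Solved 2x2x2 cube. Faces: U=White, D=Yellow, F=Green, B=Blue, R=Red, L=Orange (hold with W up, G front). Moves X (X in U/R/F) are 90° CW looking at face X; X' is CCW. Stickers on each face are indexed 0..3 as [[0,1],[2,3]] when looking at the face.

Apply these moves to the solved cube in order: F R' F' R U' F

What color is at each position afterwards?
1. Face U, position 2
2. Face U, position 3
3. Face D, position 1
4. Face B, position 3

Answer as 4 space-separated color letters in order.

Answer: O B W B

Derivation:
After move 1 (F): F=GGGG U=WWOO R=WRWR D=RRYY L=OYOY
After move 2 (R'): R=RRWW U=WBOB F=GWGO D=RGYG B=YBRB
After move 3 (F'): F=WOGG U=WBRW R=GRRW D=YYYG L=OBOO
After move 4 (R): R=RGWR U=WORG F=WYGG D=YRYY B=WBBB
After move 5 (U'): U=OGWR F=OBGG R=WYWR B=RGBB L=WBOO
After move 6 (F): F=GOGB U=OGOB R=WYRR D=WWYY L=WYOR
Query 1: U[2] = O
Query 2: U[3] = B
Query 3: D[1] = W
Query 4: B[3] = B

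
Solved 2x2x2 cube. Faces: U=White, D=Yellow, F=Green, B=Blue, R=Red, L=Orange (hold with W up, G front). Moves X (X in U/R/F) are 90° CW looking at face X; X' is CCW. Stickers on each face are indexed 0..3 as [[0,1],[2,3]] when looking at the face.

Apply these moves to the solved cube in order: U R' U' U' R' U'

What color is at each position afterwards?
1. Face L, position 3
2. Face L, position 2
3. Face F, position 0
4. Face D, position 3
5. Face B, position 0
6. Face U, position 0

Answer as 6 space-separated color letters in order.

After move 1 (U): U=WWWW F=RRGG R=BBRR B=OOBB L=GGOO
After move 2 (R'): R=BRBR U=WBWO F=RWGW D=YRYG B=YOYB
After move 3 (U'): U=BOWW F=GGGW R=RWBR B=BRYB L=YOOO
After move 4 (U'): U=OWBW F=YOGW R=GGBR B=RWYB L=BROO
After move 5 (R'): R=GRGB U=OYBR F=YWGW D=YOYW B=GWRB
After move 6 (U'): U=YROB F=BRGW R=YWGB B=GRRB L=GWOO
Query 1: L[3] = O
Query 2: L[2] = O
Query 3: F[0] = B
Query 4: D[3] = W
Query 5: B[0] = G
Query 6: U[0] = Y

Answer: O O B W G Y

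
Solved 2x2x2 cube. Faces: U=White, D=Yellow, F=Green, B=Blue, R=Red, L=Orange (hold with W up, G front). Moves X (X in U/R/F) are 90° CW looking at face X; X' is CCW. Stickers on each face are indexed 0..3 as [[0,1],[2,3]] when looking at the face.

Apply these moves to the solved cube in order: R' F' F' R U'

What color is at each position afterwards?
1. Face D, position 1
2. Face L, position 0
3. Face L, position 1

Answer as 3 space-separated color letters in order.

After move 1 (R'): R=RRRR U=WBWB F=GWGW D=YGYG B=YBYB
After move 2 (F'): F=WWGG U=WBRR R=GRYR D=OOYG L=OBOW
After move 3 (F'): F=WGWG U=WBGY R=OROR D=BWYG L=OROR
After move 4 (R): R=OORR U=WGGG F=WWWG D=BYYY B=YBBB
After move 5 (U'): U=GGWG F=ORWG R=WWRR B=OOBB L=YBOR
Query 1: D[1] = Y
Query 2: L[0] = Y
Query 3: L[1] = B

Answer: Y Y B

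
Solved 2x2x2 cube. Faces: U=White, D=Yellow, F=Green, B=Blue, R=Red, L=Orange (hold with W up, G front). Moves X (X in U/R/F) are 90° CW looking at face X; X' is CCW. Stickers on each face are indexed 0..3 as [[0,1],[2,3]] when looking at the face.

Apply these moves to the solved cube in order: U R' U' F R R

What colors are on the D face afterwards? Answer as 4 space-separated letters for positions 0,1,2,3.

Answer: B O Y O

Derivation:
After move 1 (U): U=WWWW F=RRGG R=BBRR B=OOBB L=GGOO
After move 2 (R'): R=BRBR U=WBWO F=RWGW D=YRYG B=YOYB
After move 3 (U'): U=BOWW F=GGGW R=RWBR B=BRYB L=YOOO
After move 4 (F): F=GGWG U=BOOO R=WWWR D=BRYG L=YYOR
After move 5 (R): R=WWRW U=BGOG F=GRWG D=BYYB B=OROB
After move 6 (R): R=RWWW U=BROG F=GYWB D=BOYO B=GRGB
Query: D face = BOYO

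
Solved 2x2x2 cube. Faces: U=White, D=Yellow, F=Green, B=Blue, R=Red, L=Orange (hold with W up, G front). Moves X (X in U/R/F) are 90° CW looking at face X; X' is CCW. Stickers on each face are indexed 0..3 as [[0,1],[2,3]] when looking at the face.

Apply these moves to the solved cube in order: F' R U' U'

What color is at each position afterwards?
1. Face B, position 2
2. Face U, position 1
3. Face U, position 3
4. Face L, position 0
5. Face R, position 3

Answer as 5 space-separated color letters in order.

Answer: W R W Y R

Derivation:
After move 1 (F'): F=GGGG U=WWRR R=YRYR D=OOYY L=OWOW
After move 2 (R): R=YYRR U=WGRG F=GOGY D=OBYB B=RBWB
After move 3 (U'): U=GGWR F=OWGY R=GORR B=YYWB L=RBOW
After move 4 (U'): U=GRGW F=RBGY R=OWRR B=GOWB L=YYOW
Query 1: B[2] = W
Query 2: U[1] = R
Query 3: U[3] = W
Query 4: L[0] = Y
Query 5: R[3] = R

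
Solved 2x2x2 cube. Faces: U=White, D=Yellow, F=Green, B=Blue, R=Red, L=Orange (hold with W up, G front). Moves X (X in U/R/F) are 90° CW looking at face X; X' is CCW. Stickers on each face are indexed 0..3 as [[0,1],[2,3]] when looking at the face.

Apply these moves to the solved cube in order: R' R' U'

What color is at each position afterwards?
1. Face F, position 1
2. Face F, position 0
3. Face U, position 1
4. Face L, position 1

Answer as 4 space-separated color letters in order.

Answer: O O Y B

Derivation:
After move 1 (R'): R=RRRR U=WBWB F=GWGW D=YGYG B=YBYB
After move 2 (R'): R=RRRR U=WYWY F=GBGB D=YWYW B=GBGB
After move 3 (U'): U=YYWW F=OOGB R=GBRR B=RRGB L=GBOO
Query 1: F[1] = O
Query 2: F[0] = O
Query 3: U[1] = Y
Query 4: L[1] = B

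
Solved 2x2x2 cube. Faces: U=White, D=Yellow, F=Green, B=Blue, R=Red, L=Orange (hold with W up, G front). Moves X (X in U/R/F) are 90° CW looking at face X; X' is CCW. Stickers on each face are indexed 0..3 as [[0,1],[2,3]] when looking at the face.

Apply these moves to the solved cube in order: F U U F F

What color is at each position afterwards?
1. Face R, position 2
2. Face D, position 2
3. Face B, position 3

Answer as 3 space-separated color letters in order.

Answer: R Y B

Derivation:
After move 1 (F): F=GGGG U=WWOO R=WRWR D=RRYY L=OYOY
After move 2 (U): U=OWOW F=WRGG R=BBWR B=OYBB L=GGOY
After move 3 (U): U=OOWW F=BBGG R=OYWR B=GGBB L=WROY
After move 4 (F): F=GBGB U=OOYR R=WYWR D=WOYY L=WROR
After move 5 (F): F=GGBB U=OORR R=YYRR D=WWYY L=WWOO
Query 1: R[2] = R
Query 2: D[2] = Y
Query 3: B[3] = B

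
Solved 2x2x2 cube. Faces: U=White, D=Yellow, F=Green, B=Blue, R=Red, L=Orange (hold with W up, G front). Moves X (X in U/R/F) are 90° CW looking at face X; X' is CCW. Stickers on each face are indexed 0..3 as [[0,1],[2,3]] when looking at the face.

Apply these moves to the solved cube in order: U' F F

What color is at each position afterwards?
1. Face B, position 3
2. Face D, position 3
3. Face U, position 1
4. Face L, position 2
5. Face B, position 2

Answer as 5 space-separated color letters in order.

Answer: B Y W O B

Derivation:
After move 1 (U'): U=WWWW F=OOGG R=GGRR B=RRBB L=BBOO
After move 2 (F): F=GOGO U=WWOB R=WGWR D=RGYY L=BYOY
After move 3 (F): F=GGOO U=WWYY R=OGBR D=WWYY L=BROG
Query 1: B[3] = B
Query 2: D[3] = Y
Query 3: U[1] = W
Query 4: L[2] = O
Query 5: B[2] = B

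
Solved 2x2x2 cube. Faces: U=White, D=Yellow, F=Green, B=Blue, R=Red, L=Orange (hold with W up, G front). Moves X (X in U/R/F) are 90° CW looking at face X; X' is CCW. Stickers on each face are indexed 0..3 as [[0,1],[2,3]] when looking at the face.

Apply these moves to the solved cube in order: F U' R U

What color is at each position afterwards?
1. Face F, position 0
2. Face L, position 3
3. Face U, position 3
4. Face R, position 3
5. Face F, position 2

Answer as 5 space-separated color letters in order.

Answer: W Y Y G G

Derivation:
After move 1 (F): F=GGGG U=WWOO R=WRWR D=RRYY L=OYOY
After move 2 (U'): U=WOWO F=OYGG R=GGWR B=WRBB L=BBOY
After move 3 (R): R=WGRG U=WYWG F=ORGY D=RBYW B=OROB
After move 4 (U): U=WWGY F=WGGY R=ORRG B=BBOB L=OROY
Query 1: F[0] = W
Query 2: L[3] = Y
Query 3: U[3] = Y
Query 4: R[3] = G
Query 5: F[2] = G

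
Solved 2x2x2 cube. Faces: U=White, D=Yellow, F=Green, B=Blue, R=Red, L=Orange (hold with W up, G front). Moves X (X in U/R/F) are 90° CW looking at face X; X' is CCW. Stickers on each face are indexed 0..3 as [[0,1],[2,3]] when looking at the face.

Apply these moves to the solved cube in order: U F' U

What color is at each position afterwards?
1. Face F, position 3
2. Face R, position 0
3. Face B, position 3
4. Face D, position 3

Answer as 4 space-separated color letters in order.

Answer: G O B Y

Derivation:
After move 1 (U): U=WWWW F=RRGG R=BBRR B=OOBB L=GGOO
After move 2 (F'): F=RGRG U=WWBR R=YBYR D=GOYY L=GWOW
After move 3 (U): U=BWRW F=YBRG R=OOYR B=GWBB L=RGOW
Query 1: F[3] = G
Query 2: R[0] = O
Query 3: B[3] = B
Query 4: D[3] = Y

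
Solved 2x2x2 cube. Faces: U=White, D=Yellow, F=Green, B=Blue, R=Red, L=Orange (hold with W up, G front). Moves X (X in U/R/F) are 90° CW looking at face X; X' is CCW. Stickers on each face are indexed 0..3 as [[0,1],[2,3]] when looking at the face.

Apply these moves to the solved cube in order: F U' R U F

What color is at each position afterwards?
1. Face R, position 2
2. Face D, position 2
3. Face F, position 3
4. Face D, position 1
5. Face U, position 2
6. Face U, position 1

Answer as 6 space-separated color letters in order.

Answer: Y Y G O Y W

Derivation:
After move 1 (F): F=GGGG U=WWOO R=WRWR D=RRYY L=OYOY
After move 2 (U'): U=WOWO F=OYGG R=GGWR B=WRBB L=BBOY
After move 3 (R): R=WGRG U=WYWG F=ORGY D=RBYW B=OROB
After move 4 (U): U=WWGY F=WGGY R=ORRG B=BBOB L=OROY
After move 5 (F): F=GWYG U=WWYR R=GRYG D=ROYW L=OROB
Query 1: R[2] = Y
Query 2: D[2] = Y
Query 3: F[3] = G
Query 4: D[1] = O
Query 5: U[2] = Y
Query 6: U[1] = W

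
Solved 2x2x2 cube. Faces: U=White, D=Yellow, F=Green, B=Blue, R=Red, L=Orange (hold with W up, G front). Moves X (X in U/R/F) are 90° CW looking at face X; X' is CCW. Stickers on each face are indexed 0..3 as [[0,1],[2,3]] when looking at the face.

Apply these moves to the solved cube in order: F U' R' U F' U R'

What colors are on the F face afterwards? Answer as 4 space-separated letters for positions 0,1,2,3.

After move 1 (F): F=GGGG U=WWOO R=WRWR D=RRYY L=OYOY
After move 2 (U'): U=WOWO F=OYGG R=GGWR B=WRBB L=BBOY
After move 3 (R'): R=GRGW U=WBWW F=OOGO D=RYYG B=YRRB
After move 4 (U): U=WWWB F=GRGO R=YRGW B=BBRB L=OOOY
After move 5 (F'): F=ROGG U=WWYG R=YRRW D=OYYG L=OBOW
After move 6 (U): U=YWGW F=YRGG R=BBRW B=OBRB L=ROOW
After move 7 (R'): R=BWBR U=YRGO F=YWGW D=ORYG B=GBYB
Query: F face = YWGW

Answer: Y W G W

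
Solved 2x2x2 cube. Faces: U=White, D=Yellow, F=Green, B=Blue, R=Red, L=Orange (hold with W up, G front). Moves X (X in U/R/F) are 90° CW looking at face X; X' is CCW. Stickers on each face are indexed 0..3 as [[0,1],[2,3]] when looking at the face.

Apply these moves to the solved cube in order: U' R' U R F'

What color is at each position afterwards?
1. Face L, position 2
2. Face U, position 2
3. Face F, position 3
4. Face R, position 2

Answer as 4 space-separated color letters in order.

Answer: O G G Y

Derivation:
After move 1 (U'): U=WWWW F=OOGG R=GGRR B=RRBB L=BBOO
After move 2 (R'): R=GRGR U=WBWR F=OWGW D=YOYG B=YRYB
After move 3 (U): U=WWRB F=GRGW R=YRGR B=BBYB L=OWOO
After move 4 (R): R=GYRR U=WRRW F=GOGG D=YYYB B=BBWB
After move 5 (F'): F=OGGG U=WRGR R=YYYR D=WOYB L=OWOR
Query 1: L[2] = O
Query 2: U[2] = G
Query 3: F[3] = G
Query 4: R[2] = Y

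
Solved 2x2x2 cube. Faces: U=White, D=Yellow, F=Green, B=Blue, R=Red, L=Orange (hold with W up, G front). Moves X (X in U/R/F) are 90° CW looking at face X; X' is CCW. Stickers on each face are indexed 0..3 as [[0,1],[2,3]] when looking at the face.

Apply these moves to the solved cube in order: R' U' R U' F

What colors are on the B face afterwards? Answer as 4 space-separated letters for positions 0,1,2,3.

Answer: R G B B

Derivation:
After move 1 (R'): R=RRRR U=WBWB F=GWGW D=YGYG B=YBYB
After move 2 (U'): U=BBWW F=OOGW R=GWRR B=RRYB L=YBOO
After move 3 (R): R=RGRW U=BOWW F=OGGG D=YYYR B=WRBB
After move 4 (U'): U=OWBW F=YBGG R=OGRW B=RGBB L=WROO
After move 5 (F): F=GYGB U=OWOR R=BGWW D=ROYR L=WYOY
Query: B face = RGBB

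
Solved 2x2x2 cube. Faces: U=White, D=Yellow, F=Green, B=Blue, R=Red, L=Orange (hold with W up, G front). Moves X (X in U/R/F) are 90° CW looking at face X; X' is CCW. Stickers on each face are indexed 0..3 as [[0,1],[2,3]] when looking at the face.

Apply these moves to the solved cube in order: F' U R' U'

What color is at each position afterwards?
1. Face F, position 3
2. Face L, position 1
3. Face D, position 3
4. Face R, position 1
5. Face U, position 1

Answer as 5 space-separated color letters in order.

After move 1 (F'): F=GGGG U=WWRR R=YRYR D=OOYY L=OWOW
After move 2 (U): U=RWRW F=YRGG R=BBYR B=OWBB L=GGOW
After move 3 (R'): R=BRBY U=RBRO F=YWGW D=ORYG B=YWOB
After move 4 (U'): U=BORR F=GGGW R=YWBY B=BROB L=YWOW
Query 1: F[3] = W
Query 2: L[1] = W
Query 3: D[3] = G
Query 4: R[1] = W
Query 5: U[1] = O

Answer: W W G W O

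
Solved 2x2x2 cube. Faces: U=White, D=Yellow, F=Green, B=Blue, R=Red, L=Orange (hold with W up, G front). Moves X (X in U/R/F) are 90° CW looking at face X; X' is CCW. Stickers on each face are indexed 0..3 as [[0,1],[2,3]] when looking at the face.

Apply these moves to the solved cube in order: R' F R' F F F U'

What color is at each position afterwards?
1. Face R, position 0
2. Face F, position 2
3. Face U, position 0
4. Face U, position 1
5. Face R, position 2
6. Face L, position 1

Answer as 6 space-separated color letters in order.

Answer: B G Y W R B

Derivation:
After move 1 (R'): R=RRRR U=WBWB F=GWGW D=YGYG B=YBYB
After move 2 (F): F=GGWW U=WBOO R=WRBR D=RRYG L=OYOG
After move 3 (R'): R=RRWB U=WYOY F=GBWO D=RGYW B=GBRB
After move 4 (F): F=WGOB U=WYGY R=ORYB D=WRYW L=OROG
After move 5 (F): F=OWBG U=WYGR R=GRYB D=YOYW L=OWOR
After move 6 (F): F=BOGW U=WYRW R=GRRB D=YGYW L=OYOO
After move 7 (U'): U=YWWR F=OYGW R=BORB B=GRRB L=GBOO
Query 1: R[0] = B
Query 2: F[2] = G
Query 3: U[0] = Y
Query 4: U[1] = W
Query 5: R[2] = R
Query 6: L[1] = B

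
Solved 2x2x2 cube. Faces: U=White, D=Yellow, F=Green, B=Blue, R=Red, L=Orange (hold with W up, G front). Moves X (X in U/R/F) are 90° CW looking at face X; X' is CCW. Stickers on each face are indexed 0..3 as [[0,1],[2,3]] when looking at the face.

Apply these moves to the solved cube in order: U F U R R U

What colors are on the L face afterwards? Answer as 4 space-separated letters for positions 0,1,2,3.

Answer: W B O Y

Derivation:
After move 1 (U): U=WWWW F=RRGG R=BBRR B=OOBB L=GGOO
After move 2 (F): F=GRGR U=WWOG R=WBWR D=RBYY L=GYOY
After move 3 (U): U=OWGW F=WBGR R=OOWR B=GYBB L=GROY
After move 4 (R): R=WORO U=OBGR F=WBGY D=RBYG B=WYWB
After move 5 (R): R=RWOO U=OBGY F=WBGG D=RWYW B=RYBB
After move 6 (U): U=GOYB F=RWGG R=RYOO B=GRBB L=WBOY
Query: L face = WBOY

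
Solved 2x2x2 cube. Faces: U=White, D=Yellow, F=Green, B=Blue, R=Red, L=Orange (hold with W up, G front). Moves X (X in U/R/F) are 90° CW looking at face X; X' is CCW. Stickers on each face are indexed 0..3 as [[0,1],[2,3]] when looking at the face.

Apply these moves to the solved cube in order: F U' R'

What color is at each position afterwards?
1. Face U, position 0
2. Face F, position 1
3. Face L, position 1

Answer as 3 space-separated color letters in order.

Answer: W O B

Derivation:
After move 1 (F): F=GGGG U=WWOO R=WRWR D=RRYY L=OYOY
After move 2 (U'): U=WOWO F=OYGG R=GGWR B=WRBB L=BBOY
After move 3 (R'): R=GRGW U=WBWW F=OOGO D=RYYG B=YRRB
Query 1: U[0] = W
Query 2: F[1] = O
Query 3: L[1] = B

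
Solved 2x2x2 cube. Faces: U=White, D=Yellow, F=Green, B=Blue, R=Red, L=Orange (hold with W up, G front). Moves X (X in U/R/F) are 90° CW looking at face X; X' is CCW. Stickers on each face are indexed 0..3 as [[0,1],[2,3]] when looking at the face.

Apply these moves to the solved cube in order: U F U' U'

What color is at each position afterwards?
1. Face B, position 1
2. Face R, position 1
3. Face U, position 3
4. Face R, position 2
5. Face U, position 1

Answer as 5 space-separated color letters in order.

After move 1 (U): U=WWWW F=RRGG R=BBRR B=OOBB L=GGOO
After move 2 (F): F=GRGR U=WWOG R=WBWR D=RBYY L=GYOY
After move 3 (U'): U=WGWO F=GYGR R=GRWR B=WBBB L=OOOY
After move 4 (U'): U=GOWW F=OOGR R=GYWR B=GRBB L=WBOY
Query 1: B[1] = R
Query 2: R[1] = Y
Query 3: U[3] = W
Query 4: R[2] = W
Query 5: U[1] = O

Answer: R Y W W O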